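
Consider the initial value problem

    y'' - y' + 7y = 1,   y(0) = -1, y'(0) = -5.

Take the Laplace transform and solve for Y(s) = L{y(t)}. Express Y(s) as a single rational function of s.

Transform both sides with L{·}.
With L{y''} = s^2 Y - s·y(0) - y'(0) and L{y'} = sY - y(0), with y(0) = -1, y'(0) = -5: the LHS transforms to (s^2 - s + 7)Y - (-s - 4).
The right side is L{1} = 1/s.
So (s^2 - s + 7)Y = 1/s + (-s - 4).
Divide through and combine into a single rational function.

Y(s) = (-s^2 - 4*s + 1)/(s^3 - s^2 + 7*s)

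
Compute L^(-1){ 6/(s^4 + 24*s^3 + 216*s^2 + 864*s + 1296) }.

Rewrite the denominator: s^4 + 24*s^3 + 216*s^2 + 864*s + 1296 = (s + 6)^4.
The form in (s + 6) signals a first-shifting-theorem factor e^(-6t).
Since L{t^3} = 3!/s^4 = 6/s^4, the inverse is t^3*e^(-6*t).

t^3*exp(-6*t)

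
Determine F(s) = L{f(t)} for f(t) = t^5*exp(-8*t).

L{t^5} = 5!/s^6 = 120/s^6.
By the first shifting theorem, multiplying by e^(-8t) replaces s with s + 8.

F(s) = 120/(s + 8)^6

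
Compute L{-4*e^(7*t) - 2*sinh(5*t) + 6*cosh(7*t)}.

By linearity of the Laplace transform, transform each term separately.
(6)·[L{cosh(7t)} = s/(s^2 - 49)]; (-4)·[L{e^(7t)} = 1/(s - 7)]; (-2)·[L{sinh(5t)} = 5/(s^2 - 25)].

6*s/(s^2 - 49) - 10/(s^2 - 25) - 4/(s - 7)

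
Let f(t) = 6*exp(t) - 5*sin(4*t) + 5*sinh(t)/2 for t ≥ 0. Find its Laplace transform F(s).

F(s) = -20/(s^2 + 16) + 5/(2*(s^2 - 1)) + 6/(s - 1)

Apply the Laplace transform termwise.
(6)·[L{e^(t)} = 1/(s - 1)]; (5/2)·[L{sinh(t)} = 1/(s^2 - 1)]; (-5)·[L{sin(4t)} = 4/(s^2 + 16)].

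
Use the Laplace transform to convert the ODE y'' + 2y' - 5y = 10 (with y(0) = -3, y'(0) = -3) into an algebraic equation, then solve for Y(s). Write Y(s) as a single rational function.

Y(s) = (-3*s^2 - 9*s + 10)/(s^3 + 2*s^2 - 5*s)

Take the Laplace transform of both sides.
Using L{y''} = s^2 Y - s·y(0) - y'(0) and L{y'} = sY - y(0), with y(0) = -3, y'(0) = -3, the left side becomes (s^2 + 2*s - 5)Y - (-3*s - 9).
The right side is L{10} = 10/s.
So (s^2 + 2*s - 5)Y = 10/s + (-3*s - 9).
Divide through and combine into a single rational function.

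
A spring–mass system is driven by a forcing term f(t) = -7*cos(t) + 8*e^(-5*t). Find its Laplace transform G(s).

By linearity of the Laplace transform, transform each term separately.
(8)·[L{e^(-5t)} = 1/(s + 5)]; (-7)·[L{cos(t)} = s/(s^2 + 1)].

G(s) = -7*s/(s^2 + 1) + 8/(s + 5)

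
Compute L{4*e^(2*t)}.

4/(s - 2)

L{4} = 4/s.
By the first shifting theorem, multiplying by e^(2t) replaces s with s - 2.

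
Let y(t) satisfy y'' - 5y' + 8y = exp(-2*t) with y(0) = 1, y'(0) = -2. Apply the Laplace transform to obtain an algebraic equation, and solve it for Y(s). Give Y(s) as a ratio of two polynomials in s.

Transform both sides with L{·}.
The derivative rules (L{y''} = s^2 Y - s·y(0) - y'(0) and L{y'} = sY - y(0), with y(0) = 1, y'(0) = -2) turn the left side into (s^2 - 5*s + 8)Y - (s - 7).
The right side is L{exp(-2*t)} = 1/(s + 2).
So (s^2 - 5*s + 8)Y = 1/(s + 2) + (s - 7).
Isolate Y and clear denominators.

Y(s) = (s^2 - 5*s - 13)/(s^3 - 3*s^2 - 2*s + 16)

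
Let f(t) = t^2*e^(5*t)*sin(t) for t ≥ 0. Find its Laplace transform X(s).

L{sin(t)} = 1/(s^2 + 1).
Multiplying by e^(5t) shifts s → s - 5, so L{e^(5*t)*sin(t)} = 1/((s - 5)^2 + 1).
Then apply L{t^2·g(t)} = (-1)^2 d^2/ds^2[G(s)] with G(s) = 1/((s - 5)^2 + 1):
differentiating 2 times and applying the sign gives 2*(3*s^2 - 30*s + 74)/(s^2 - 10*s + 26)^3.

X(s) = 2*(3*s^2 - 30*s + 74)/(s^2 - 10*s + 26)^3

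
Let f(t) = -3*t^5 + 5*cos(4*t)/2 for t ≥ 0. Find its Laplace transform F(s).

F(s) = 5*s/(2*(s^2 + 16)) - 360/s^6

Apply the Laplace transform termwise.
(5/2)·[L{cos(4t)} = s/(s^2 + 16)]; (-3)·[L{t^5} = 5!/s^6 = 120/s^6].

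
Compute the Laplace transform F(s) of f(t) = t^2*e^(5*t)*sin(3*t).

F(s) = 18*(s^2 - 10*s + 22)/(s^2 - 10*s + 34)^3

L{sin(3t)} = 3/(s^2 + 9).
Multiplying by e^(5t) shifts s → s - 5, so L{e^(5*t)*sin(3*t)} = 3/((s - 5)^2 + 9).
Then apply L{t^2·g(t)} = (-1)^2 d^2/ds^2[G(s)] with G(s) = 3/((s - 5)^2 + 9):
differentiating 2 times and applying the sign gives 18*(s^2 - 10*s + 22)/(s^2 - 10*s + 34)^3.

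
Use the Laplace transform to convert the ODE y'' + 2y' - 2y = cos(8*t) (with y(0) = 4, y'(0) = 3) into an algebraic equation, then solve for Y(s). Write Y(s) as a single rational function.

Apply the Laplace transform to the equation.
Using L{y''} = s^2 Y - s·y(0) - y'(0) and L{y'} = sY - y(0), with y(0) = 4, y'(0) = 3, the left side becomes (s^2 + 2*s - 2)Y - (4*s + 11).
The right side is L{cos(8*t)} = s/(s^2 + 64).
So (s^2 + 2*s - 2)Y = s/(s^2 + 64) + (4*s + 11).
Isolate Y and clear denominators.

Y(s) = (4*s^3 + 11*s^2 + 257*s + 704)/(s^4 + 2*s^3 + 62*s^2 + 128*s - 128)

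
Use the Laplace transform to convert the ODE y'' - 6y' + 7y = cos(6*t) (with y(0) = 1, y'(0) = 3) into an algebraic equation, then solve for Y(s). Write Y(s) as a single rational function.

Y(s) = (s^3 - 3*s^2 + 37*s - 108)/(s^4 - 6*s^3 + 43*s^2 - 216*s + 252)

Laplace-transform each side.
With L{y''} = s^2 Y - s·y(0) - y'(0) and L{y'} = sY - y(0), with y(0) = 1, y'(0) = 3: the LHS transforms to (s^2 - 6*s + 7)Y - (s - 3).
The right side is L{cos(6*t)} = s/(s^2 + 36).
So (s^2 - 6*s + 7)Y = s/(s^2 + 36) + (s - 3).
Solve for Y(s) and write it as one ratio of polynomials.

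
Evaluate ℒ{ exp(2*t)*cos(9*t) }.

(s - 2)/((s - 2)^2 + 81)

L{cos(9t)} = s/(s^2 + 81).
By the first shifting theorem, multiplying by e^(2t) replaces s with s - 2.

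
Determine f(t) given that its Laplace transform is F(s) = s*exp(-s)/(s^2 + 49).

f(t) = Heaviside(t - 1)*(cos(7*t - 7))

The factor e^(-s) signals a time shift by c = 1 (second shifting theorem).
L{cos(7t)} = s/(s^2 + 49), so L^-1{s/(s^2 + 49)} = cos(7*t).
Hence the inverse is u(t - 1) times that function evaluated at t - 1.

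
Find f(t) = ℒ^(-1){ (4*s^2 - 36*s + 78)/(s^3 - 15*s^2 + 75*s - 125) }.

f(t) = -t^2*exp(5*t) + 4*t*exp(5*t) + 4*exp(5*t)

Factor the denominator: s^3 - 15*s^2 + 75*s - 125 = (s - 5)^3.
Partial fraction decomposition gives [4/(s - 5)] + [4/(s - 5)^2] + [-2/(s - 5)^3].
Invert each term: 4/(s - 5) ↔ 4e^(5t); 4/(s - 5)^2 ↔ 4t·e^(5t); -2/(s - 5)^3 ↔ (-1)t^2·e^(5t).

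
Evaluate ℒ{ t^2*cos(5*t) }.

L{cos(5t)} = s/(s^2 + 25).
Then apply L{t^2·g(t)} = (-1)^2 d^2/ds^2[G(s)] with G(s) = s/(s^2 + 25):
differentiating 2 times and applying the sign gives 2*s*(s^2 - 75)/(s^2 + 25)^3.

2*s*(s^2 - 75)/(s^2 + 25)^3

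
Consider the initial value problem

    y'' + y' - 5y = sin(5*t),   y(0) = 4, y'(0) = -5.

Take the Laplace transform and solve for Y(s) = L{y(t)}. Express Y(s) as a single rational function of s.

Y(s) = (4*s^3 - s^2 + 100*s - 20)/(s^4 + s^3 + 20*s^2 + 25*s - 125)

Take the Laplace transform of both sides.
With L{y''} = s^2 Y - s·y(0) - y'(0) and L{y'} = sY - y(0), with y(0) = 4, y'(0) = -5: the LHS transforms to (s^2 + s - 5)Y - (4*s - 1).
The right side is L{sin(5*t)} = 5/(s^2 + 25).
So (s^2 + s - 5)Y = 5/(s^2 + 25) + (4*s - 1).
Divide through and combine into a single rational function.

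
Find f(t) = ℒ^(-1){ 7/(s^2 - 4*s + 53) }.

Rewrite the denominator: s^2 - 4*s + 53 = (s - 2)^2 + 49.
The form in (s - 2) signals a first-shifting-theorem factor e^(2t).
Since L{sin(7t)} = 7/(s^2 + 49), the inverse is e^(2*t)*sin(7*t).

f(t) = exp(2*t)*sin(7*t)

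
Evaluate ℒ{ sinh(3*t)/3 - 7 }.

Apply the Laplace transform termwise.
(1/3)·[L{sinh(3t)} = 3/(s^2 - 9)]; L{-7} = -7/s.

1/(s^2 - 9) - 7/s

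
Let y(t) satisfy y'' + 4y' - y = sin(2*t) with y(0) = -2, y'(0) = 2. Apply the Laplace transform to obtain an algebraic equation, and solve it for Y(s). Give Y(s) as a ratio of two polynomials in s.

Y(s) = (-2*s^3 - 6*s^2 - 8*s - 22)/(s^4 + 4*s^3 + 3*s^2 + 16*s - 4)

Take the Laplace transform of both sides.
The derivative rules (L{y''} = s^2 Y - s·y(0) - y'(0) and L{y'} = sY - y(0), with y(0) = -2, y'(0) = 2) turn the left side into (s^2 + 4*s - 1)Y - (-2*s - 6).
The right side is L{sin(2*t)} = 2/(s^2 + 4).
So (s^2 + 4*s - 1)Y = 2/(s^2 + 4) + (-2*s - 6).
Divide through and combine into a single rational function.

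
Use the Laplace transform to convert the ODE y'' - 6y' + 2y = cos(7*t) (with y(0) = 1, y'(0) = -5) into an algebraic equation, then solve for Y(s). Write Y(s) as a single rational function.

Laplace-transform each side.
Using L{y''} = s^2 Y - s·y(0) - y'(0) and L{y'} = sY - y(0), with y(0) = 1, y'(0) = -5, the left side becomes (s^2 - 6*s + 2)Y - (s - 11).
The right side is L{cos(7*t)} = s/(s^2 + 49).
So (s^2 - 6*s + 2)Y = s/(s^2 + 49) + (s - 11).
Divide through and combine into a single rational function.

Y(s) = (s^3 - 11*s^2 + 50*s - 539)/(s^4 - 6*s^3 + 51*s^2 - 294*s + 98)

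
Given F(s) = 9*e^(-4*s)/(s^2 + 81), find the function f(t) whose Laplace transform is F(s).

f(t) = Heaviside(t - 4)*(sin(9*t - 36))

The factor e^(-4s) signals a time shift by c = 4 (second shifting theorem).
L{sin(9t)} = 9/(s^2 + 81), so L^-1{9/(s^2 + 81)} = sin(9*t).
Hence the inverse is u(t - 4) times that function evaluated at t - 4.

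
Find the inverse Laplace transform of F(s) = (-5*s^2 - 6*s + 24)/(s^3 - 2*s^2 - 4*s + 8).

Factor the denominator: s^3 - 2*s^2 - 4*s + 8 = (s - 2)^2*(s + 2).
Partial fraction decomposition gives [-6/(s - 2)] + [-2/(s - 2)^2] + [1/(s + 2)].
Invert each term: -6/(s - 2) ↔ -6e^(2t); -2/(s - 2)^2 ↔ -2t·e^(2t); 1/(s + 2) ↔ e^(-2t).

-2*t*exp(2*t) - 6*exp(2*t) + exp(-2*t)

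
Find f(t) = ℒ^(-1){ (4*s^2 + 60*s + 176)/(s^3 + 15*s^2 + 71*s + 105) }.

Factor the denominator: s^3 + 15*s^2 + 71*s + 105 = (s + 3)*(s + 5)*(s + 7).
Partial fraction decomposition gives [-6/(s + 7)] + [4/(s + 3)] + [6/(s + 5)].
Invert each term: -6/(s + 7) ↔ -6e^(-7t); 4/(s + 3) ↔ 4e^(-3t); 6/(s + 5) ↔ 6e^(-5t).

f(t) = 4*exp(-3*t) + 6*exp(-5*t) - 6*exp(-7*t)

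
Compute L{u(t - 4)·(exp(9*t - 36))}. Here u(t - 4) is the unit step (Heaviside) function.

By the second shifting theorem, L{u(t - c)·g(t - c)} = e^(-cs)·G(s) with c = 4 and G(s) = L{g(t)}.
L{e^(9t)} = 1/(s - 9).

exp(-4*s)/(s - 9)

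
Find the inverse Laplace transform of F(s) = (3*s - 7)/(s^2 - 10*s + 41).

Complete the square in the denominator: s^2 - 10*s + 41 = (s - 5)^2 + 4^2.
Split the numerator to match: 3*s - 7 = 3·(s - 5) + 2·4.
Invert each term: 3·(s - 5)/((s - 5)^2 + 16) ↔ 3e^(5t)cos(4t); 2·4/((s - 5)^2 + 16) ↔ 2e^(5t)sin(4t).

2*exp(5*t)*sin(4*t) + 3*exp(5*t)*cos(4*t)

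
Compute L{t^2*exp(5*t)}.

2/(s - 5)^3

L{e^(5t)} = 1/(s - 5).
Then apply L{t^2·g(t)} = (-1)^2 d^2/ds^2[H(s)] with H(s) = 1/(s - 5):
differentiating 2 times and applying the sign gives 2/(s - 5)^3.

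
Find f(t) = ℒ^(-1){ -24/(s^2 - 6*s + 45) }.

Rewrite the denominator: s^2 - 6*s + 45 = (s - 3)^2 + 36.
The form in (s - 3) signals a first-shifting-theorem factor e^(3t).
Since L{sin(6t)} = 6/(s^2 + 36), the inverse is exp(3*t)*sin(6*t), scaled by -4.

f(t) = -4*exp(3*t)*sin(6*t)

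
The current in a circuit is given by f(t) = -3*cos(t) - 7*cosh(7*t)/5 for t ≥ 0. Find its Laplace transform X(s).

The transform is linear, so treat each term independently.
(-7/5)·[L{cosh(7t)} = s/(s^2 - 49)]; (-3)·[L{cos(t)} = s/(s^2 + 1)].

X(s) = -3*s/(s^2 + 1) - 7*s/(5*(s^2 - 49))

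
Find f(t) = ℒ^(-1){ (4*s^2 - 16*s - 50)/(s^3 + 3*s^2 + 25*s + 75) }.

f(t) = -5*sin(5*t) + 3*cos(5*t) + exp(-3*t)

Factor the denominator: s^3 + 3*s^2 + 25*s + 75 = (s + 3)*(s^2 + 25).
Partial fraction decomposition gives [1/(s + 3)] + [3*s/(s^2 + 25)] + [-25/(s^2 + 25)].
Invert each term: 1/(s + 3) ↔ e^(-3t); 3·s/(s^2 + 25) ↔ 3cos(5t); -5·5/(s^2 + 25) ↔ -5sin(5t).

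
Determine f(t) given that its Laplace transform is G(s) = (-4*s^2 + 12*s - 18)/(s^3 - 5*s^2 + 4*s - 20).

f(t) = -2*exp(5*t) + sin(2*t) - 2*cos(2*t)

Factor the denominator: s^3 - 5*s^2 + 4*s - 20 = (s - 5)*(s^2 + 4).
Partial fraction decomposition gives [-2/(s - 5)] + [-2*s/(s^2 + 4)] + [2/(s^2 + 4)].
Invert each term: -2/(s - 5) ↔ -2e^(5t); -2·s/(s^2 + 4) ↔ -2cos(2t); 1·2/(s^2 + 4) ↔ sin(2t).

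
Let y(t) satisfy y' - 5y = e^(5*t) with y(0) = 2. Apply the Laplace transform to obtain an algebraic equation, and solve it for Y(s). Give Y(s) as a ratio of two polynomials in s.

Y(s) = (2*s - 9)/(s^2 - 10*s + 25)

Take the Laplace transform of both sides.
With L{y'} = sY - y(0) = sY - 2: the LHS transforms to (s - 5)Y - (2).
The right side is L{e^(5*t)} = 1/(s - 5).
So (s - 5)Y = 1/(s - 5) + (2).
Divide through and combine into a single rational function.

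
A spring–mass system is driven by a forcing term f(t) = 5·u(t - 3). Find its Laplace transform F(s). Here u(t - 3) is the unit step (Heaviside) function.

F(s) = 5*exp(-3*s)/s

By the second shifting theorem, L{u(t - c)·g(t - c)} = e^(-cs)·G(s) with c = 3 and G(s) = L{g(t)}.
L{5} = 5/s.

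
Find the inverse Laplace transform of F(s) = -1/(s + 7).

Since L{e^(-7t)} = 1/(s + 7), the inverse is e^(-7*t), scaled by -1.

-exp(-7*t)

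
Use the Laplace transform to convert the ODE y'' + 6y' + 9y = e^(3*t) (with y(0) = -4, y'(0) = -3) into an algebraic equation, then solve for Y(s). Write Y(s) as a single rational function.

Y(s) = (-4*s^2 - 15*s + 82)/(s^3 + 3*s^2 - 9*s - 27)

Apply the Laplace transform to the equation.
With L{y''} = s^2 Y - s·y(0) - y'(0) and L{y'} = sY - y(0), with y(0) = -4, y'(0) = -3: the LHS transforms to (s^2 + 6*s + 9)Y - (-4*s - 27).
The right side is L{e^(3*t)} = 1/(s - 3).
So (s^2 + 6*s + 9)Y = 1/(s - 3) + (-4*s - 27).
Divide through and combine into a single rational function.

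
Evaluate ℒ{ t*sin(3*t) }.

L{sin(3t)} = 3/(s^2 + 9).
Then apply L{t·g(t)} = -d/ds[G(s)] with G(s) = 3/(s^2 + 9):
differentiating 1 time and applying the sign gives 6*s/(s^2 + 9)^2.

6*s/(s^2 + 9)^2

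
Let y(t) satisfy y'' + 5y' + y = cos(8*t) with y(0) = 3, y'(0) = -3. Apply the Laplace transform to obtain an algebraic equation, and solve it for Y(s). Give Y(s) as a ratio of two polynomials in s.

Y(s) = (3*s^3 + 12*s^2 + 193*s + 768)/(s^4 + 5*s^3 + 65*s^2 + 320*s + 64)

Transform both sides with L{·}.
With L{y''} = s^2 Y - s·y(0) - y'(0) and L{y'} = sY - y(0), with y(0) = 3, y'(0) = -3: the LHS transforms to (s^2 + 5*s + 1)Y - (3*s + 12).
The right side is L{cos(8*t)} = s/(s^2 + 64).
So (s^2 + 5*s + 1)Y = s/(s^2 + 64) + (3*s + 12).
Isolate Y and clear denominators.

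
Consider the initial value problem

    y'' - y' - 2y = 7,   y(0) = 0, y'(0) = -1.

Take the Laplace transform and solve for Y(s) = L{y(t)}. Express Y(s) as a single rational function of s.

Transform both sides with L{·}.
Using L{y''} = s^2 Y - s·y(0) - y'(0) and L{y'} = sY - y(0), with y(0) = 0, y'(0) = -1, the left side becomes (s^2 - s - 2)Y - (-1).
The right side is L{7} = 7/s.
So (s^2 - s - 2)Y = 7/s + (-1).
Divide through and combine into a single rational function.

Y(s) = (-s + 7)/(s^3 - s^2 - 2*s)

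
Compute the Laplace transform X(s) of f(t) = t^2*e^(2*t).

L{e^(2t)} = 1/(s - 2).
Then apply L{t^2·g(t)} = (-1)^2 d^2/ds^2[G(s)] with G(s) = 1/(s - 2):
differentiating 2 times and applying the sign gives 2/(s - 2)^3.

X(s) = 2/(s - 2)^3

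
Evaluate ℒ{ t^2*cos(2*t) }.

2*s*(s^2 - 12)/(s^2 + 4)^3

L{cos(2t)} = s/(s^2 + 4).
Then apply L{t^2·g(t)} = (-1)^2 d^2/ds^2[G(s)] with G(s) = s/(s^2 + 4):
differentiating 2 times and applying the sign gives 2*s*(s^2 - 12)/(s^2 + 4)^3.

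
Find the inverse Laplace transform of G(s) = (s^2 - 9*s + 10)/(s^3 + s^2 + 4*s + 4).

Factor the denominator: s^3 + s^2 + 4*s + 4 = (s + 1)*(s^2 + 4).
Partial fraction decomposition gives [4/(s + 1)] + [-3*s/(s^2 + 4)] + [-6/(s^2 + 4)].
Invert each term: 4/(s + 1) ↔ 4e^(-t); -3·s/(s^2 + 4) ↔ -3cos(2t); -3·2/(s^2 + 4) ↔ -3sin(2t).

-3*sin(2*t) - 3*cos(2*t) + 4*exp(-t)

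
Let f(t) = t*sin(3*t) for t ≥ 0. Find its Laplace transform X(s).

X(s) = 6*s/(s^2 + 9)^2

L{sin(3t)} = 3/(s^2 + 9).
Then apply L{t·g(t)} = -d/ds[G(s)] with G(s) = 3/(s^2 + 9):
differentiating 1 time and applying the sign gives 6*s/(s^2 + 9)^2.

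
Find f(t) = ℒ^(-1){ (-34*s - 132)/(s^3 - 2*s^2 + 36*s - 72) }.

Factor the denominator: s^3 - 2*s^2 + 36*s - 72 = (s - 2)*(s^2 + 36).
Partial fraction decomposition gives [-5/(s - 2)] + [5*s/(s^2 + 36)] + [-24/(s^2 + 36)].
Invert each term: -5/(s - 2) ↔ -5e^(2t); 5·s/(s^2 + 36) ↔ 5cos(6t); -4·6/(s^2 + 36) ↔ -4sin(6t).

f(t) = -5*exp(2*t) - 4*sin(6*t) + 5*cos(6*t)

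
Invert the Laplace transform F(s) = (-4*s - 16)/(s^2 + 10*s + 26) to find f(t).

f(t) = 4*exp(-5*t)*sin(t) - 4*exp(-5*t)*cos(t)

Complete the square in the denominator: s^2 + 10*s + 26 = (s + 5)^2 + 1^2.
Split the numerator to match: -4*s - 16 = -4·(s + 5) + 4·1.
Invert each term: -4·(s + 5)/((s + 5)^2 + 1) ↔ -4e^(-5t)cos(t); 4·1/((s + 5)^2 + 1) ↔ 4e^(-5t)sin(t).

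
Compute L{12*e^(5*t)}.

12/(s - 5)

L{12} = 12/s.
By the first shifting theorem, multiplying by e^(5t) replaces s with s - 5.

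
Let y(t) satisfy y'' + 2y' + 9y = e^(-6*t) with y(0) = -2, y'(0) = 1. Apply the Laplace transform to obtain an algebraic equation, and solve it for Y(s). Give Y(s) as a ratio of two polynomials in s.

Y(s) = (-2*s^2 - 15*s - 17)/(s^3 + 8*s^2 + 21*s + 54)

Take the Laplace transform of both sides.
Using L{y''} = s^2 Y - s·y(0) - y'(0) and L{y'} = sY - y(0), with y(0) = -2, y'(0) = 1, the left side becomes (s^2 + 2*s + 9)Y - (-2*s - 3).
The right side is L{e^(-6*t)} = 1/(s + 6).
So (s^2 + 2*s + 9)Y = 1/(s + 6) + (-2*s - 3).
Divide through and combine into a single rational function.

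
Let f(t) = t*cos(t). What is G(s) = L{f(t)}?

G(s) = (s - 1)*(s + 1)/(s^2 + 1)^2

L{cos(t)} = s/(s^2 + 1).
Then apply L{t·g(t)} = -d/ds[H(s)] with H(s) = s/(s^2 + 1):
differentiating 1 time and applying the sign gives (s - 1)*(s + 1)/(s^2 + 1)^2.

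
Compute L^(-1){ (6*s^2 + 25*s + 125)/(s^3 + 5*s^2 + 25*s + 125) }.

Factor the denominator: s^3 + 5*s^2 + 25*s + 125 = (s + 5)*(s^2 + 25).
Partial fraction decomposition gives [3/(s + 5)] + [3*s/(s^2 + 25)] + [10/(s^2 + 25)].
Invert each term: 3/(s + 5) ↔ 3e^(-5t); 3·s/(s^2 + 25) ↔ 3cos(5t); 2·5/(s^2 + 25) ↔ 2sin(5t).

2*sin(5*t) + 3*cos(5*t) + 3*exp(-5*t)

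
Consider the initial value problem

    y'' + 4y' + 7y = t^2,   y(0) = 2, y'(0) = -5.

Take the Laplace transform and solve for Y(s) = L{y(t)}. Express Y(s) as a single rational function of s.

Transform both sides with L{·}.
The derivative rules (L{y''} = s^2 Y - s·y(0) - y'(0) and L{y'} = sY - y(0), with y(0) = 2, y'(0) = -5) turn the left side into (s^2 + 4*s + 7)Y - (2*s + 3).
The right side is L{t^2} = 2/s^3.
So (s^2 + 4*s + 7)Y = 2/s^3 + (2*s + 3).
Divide through and combine into a single rational function.

Y(s) = (2*s^4 + 3*s^3 + 2)/(s^5 + 4*s^4 + 7*s^3)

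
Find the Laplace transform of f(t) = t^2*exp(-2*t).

2/(s + 2)^3

L{e^(-2t)} = 1/(s + 2).
Then apply L{t^2·g(t)} = (-1)^2 d^2/ds^2[H(s)] with H(s) = 1/(s + 2):
differentiating 2 times and applying the sign gives 2/(s + 2)^3.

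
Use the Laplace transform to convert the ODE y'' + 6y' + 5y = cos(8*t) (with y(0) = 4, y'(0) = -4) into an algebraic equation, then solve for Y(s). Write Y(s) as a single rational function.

Apply the Laplace transform to the equation.
Using L{y''} = s^2 Y - s·y(0) - y'(0) and L{y'} = sY - y(0), with y(0) = 4, y'(0) = -4, the left side becomes (s^2 + 6*s + 5)Y - (4*s + 20).
The right side is L{cos(8*t)} = s/(s^2 + 64).
So (s^2 + 6*s + 5)Y = s/(s^2 + 64) + (4*s + 20).
Isolate Y and clear denominators.

Y(s) = (4*s^3 + 20*s^2 + 257*s + 1280)/(s^4 + 6*s^3 + 69*s^2 + 384*s + 320)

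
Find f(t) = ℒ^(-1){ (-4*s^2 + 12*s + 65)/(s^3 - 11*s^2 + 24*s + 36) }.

Factor the denominator: s^3 - 11*s^2 + 24*s + 36 = (s - 6)^2*(s + 1).
Partial fraction decomposition gives [-5/(s - 6)] + [-1/(s - 6)^2] + [1/(s + 1)].
Invert each term: -5/(s - 6) ↔ -5e^(6t); -1/(s - 6)^2 ↔ -t·e^(6t); 1/(s + 1) ↔ e^(-t).

f(t) = -t*exp(6*t) - 5*exp(6*t) + exp(-t)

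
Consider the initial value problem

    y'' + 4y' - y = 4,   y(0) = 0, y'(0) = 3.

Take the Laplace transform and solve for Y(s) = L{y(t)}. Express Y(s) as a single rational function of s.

Y(s) = (3*s + 4)/(s^3 + 4*s^2 - s)

Laplace-transform each side.
With L{y''} = s^2 Y - s·y(0) - y'(0) and L{y'} = sY - y(0), with y(0) = 0, y'(0) = 3: the LHS transforms to (s^2 + 4*s - 1)Y - (3).
The right side is L{4} = 4/s.
So (s^2 + 4*s - 1)Y = 4/s + (3).
Divide through and combine into a single rational function.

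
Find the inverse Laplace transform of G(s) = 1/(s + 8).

Since L{e^(-8t)} = 1/(s + 8), the inverse is e^(-8*t).

exp(-8*t)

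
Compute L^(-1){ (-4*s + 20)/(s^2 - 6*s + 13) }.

4*exp(3*t)*sin(2*t) - 4*exp(3*t)*cos(2*t)

Complete the square in the denominator: s^2 - 6*s + 13 = (s - 3)^2 + 2^2.
Split the numerator to match: -4*s + 20 = -4·(s - 3) + 4·2.
Invert each term: -4·(s - 3)/((s - 3)^2 + 4) ↔ -4e^(3t)cos(2t); 4·2/((s - 3)^2 + 4) ↔ 4e^(3t)sin(2t).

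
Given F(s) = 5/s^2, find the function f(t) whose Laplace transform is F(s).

f(t) = 5*t

Since L{t} = 1!/s^2 = 1/s^2, the inverse is t, scaled by 5.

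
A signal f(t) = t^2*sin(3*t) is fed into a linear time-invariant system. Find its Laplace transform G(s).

G(s) = 18*(s^2 - 3)/(s^2 + 9)^3

L{sin(3t)} = 3/(s^2 + 9).
Then apply L{t^2·g(t)} = (-1)^2 d^2/ds^2[H(s)] with H(s) = 3/(s^2 + 9):
differentiating 2 times and applying the sign gives 18*(s^2 - 3)/(s^2 + 9)^3.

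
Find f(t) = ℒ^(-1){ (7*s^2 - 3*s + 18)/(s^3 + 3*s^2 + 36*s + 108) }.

Factor the denominator: s^3 + 3*s^2 + 36*s + 108 = (s + 3)*(s^2 + 36).
Partial fraction decomposition gives [2/(s + 3)] + [5*s/(s^2 + 36)] + [-18/(s^2 + 36)].
Invert each term: 2/(s + 3) ↔ 2e^(-3t); 5·s/(s^2 + 36) ↔ 5cos(6t); -3·6/(s^2 + 36) ↔ -3sin(6t).

f(t) = -3*sin(6*t) + 5*cos(6*t) + 2*exp(-3*t)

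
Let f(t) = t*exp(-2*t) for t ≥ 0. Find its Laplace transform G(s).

G(s) = (s + 2)^(-2)

L{t} = 1!/s^2 = 1/s^2.
By the first shifting theorem, multiplying by e^(-2t) replaces s with s + 2.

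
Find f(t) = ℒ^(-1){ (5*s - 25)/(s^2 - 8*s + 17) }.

f(t) = -5*exp(4*t)*sin(t) + 5*exp(4*t)*cos(t)

Complete the square in the denominator: s^2 - 8*s + 17 = (s - 4)^2 + 1^2.
Split the numerator to match: 5*s - 25 = 5·(s - 4) - 5·1.
Invert each term: 5·(s - 4)/((s - 4)^2 + 1) ↔ 5e^(4t)cos(t); -5·1/((s - 4)^2 + 1) ↔ -5e^(4t)sin(t).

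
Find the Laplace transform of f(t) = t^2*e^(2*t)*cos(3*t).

L{cos(3t)} = s/(s^2 + 9).
Multiplying by e^(2t) shifts s → s - 2, so L{e^(2*t)*cos(3*t)} = (s - 2)/((s - 2)^2 + 9).
Then apply L{t^2·g(t)} = (-1)^2 d^2/ds^2[G(s)] with G(s) = (s - 2)/((s - 2)^2 + 9):
differentiating 2 times and applying the sign gives 2*(s - 2)*(s^2 - 4*s - 23)/(s^2 - 4*s + 13)^3.

2*(s - 2)*(s^2 - 4*s - 23)/(s^2 - 4*s + 13)^3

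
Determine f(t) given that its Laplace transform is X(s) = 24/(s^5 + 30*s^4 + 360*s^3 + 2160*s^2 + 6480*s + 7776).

Rewrite the denominator: s^5 + 30*s^4 + 360*s^3 + 2160*s^2 + 6480*s + 7776 = (s + 6)^5.
The form in (s + 6) signals a first-shifting-theorem factor e^(-6t).
Since L{t^4} = 4!/s^5 = 24/s^5, the inverse is t^4*e^(-6*t).

f(t) = t^4*exp(-6*t)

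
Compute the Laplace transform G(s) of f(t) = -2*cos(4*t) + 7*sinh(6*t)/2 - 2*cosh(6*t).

G(s) = -2*s/(s^2 + 16) - 2*s/(s^2 - 36) + 21/(s^2 - 36)

Apply the Laplace transform termwise.
(-2)·[L{cos(4t)} = s/(s^2 + 16)]; (7/2)·[L{sinh(6t)} = 6/(s^2 - 36)]; (-2)·[L{cosh(6t)} = s/(s^2 - 36)].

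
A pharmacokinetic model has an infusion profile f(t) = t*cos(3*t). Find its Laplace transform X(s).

L{cos(3t)} = s/(s^2 + 9).
Then apply L{t·g(t)} = -d/ds[G(s)] with G(s) = s/(s^2 + 9):
differentiating 1 time and applying the sign gives (s - 3)*(s + 3)/(s^2 + 9)^2.

X(s) = (s - 3)*(s + 3)/(s^2 + 9)^2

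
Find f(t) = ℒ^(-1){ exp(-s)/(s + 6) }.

f(t) = Heaviside(t - 1)*(exp(-6*t + 6))

The factor e^(-s) signals a time shift by c = 1 (second shifting theorem).
L{e^(-6t)} = 1/(s + 6), so L^-1{1/(s + 6)} = exp(-6*t).
Hence the inverse is u(t - 1) times that function evaluated at t - 1.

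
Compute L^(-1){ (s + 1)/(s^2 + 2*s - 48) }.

Rewrite the denominator: s^2 + 2*s - 48 = (s + 1)^2 - 49.
The form in (s + 1) signals a first-shifting-theorem factor e^(-t).
Since L{cosh(7t)} = s/(s^2 - 49), the inverse is exp(-t)*cosh(7*t).

exp(-t)*cosh(7*t)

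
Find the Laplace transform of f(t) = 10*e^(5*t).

L{10} = 10/s.
By the first shifting theorem, multiplying by e^(5t) replaces s with s - 5.

10/(s - 5)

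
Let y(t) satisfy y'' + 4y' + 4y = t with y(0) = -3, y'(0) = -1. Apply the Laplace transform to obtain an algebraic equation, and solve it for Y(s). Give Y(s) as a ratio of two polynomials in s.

Y(s) = (-3*s^3 - 13*s^2 + 1)/(s^4 + 4*s^3 + 4*s^2)

Apply the Laplace transform to the equation.
The derivative rules (L{y''} = s^2 Y - s·y(0) - y'(0) and L{y'} = sY - y(0), with y(0) = -3, y'(0) = -1) turn the left side into (s^2 + 4*s + 4)Y - (-3*s - 13).
The right side is L{t} = s^(-2).
So (s^2 + 4*s + 4)Y = s^(-2) + (-3*s - 13).
Divide through and combine into a single rational function.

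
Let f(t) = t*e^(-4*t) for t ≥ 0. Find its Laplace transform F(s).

F(s) = (s + 4)^(-2)

L{e^(-4t)} = 1/(s + 4).
Then apply L{t·g(t)} = -d/ds[G(s)] with G(s) = 1/(s + 4):
differentiating 1 time and applying the sign gives (s + 4)^(-2).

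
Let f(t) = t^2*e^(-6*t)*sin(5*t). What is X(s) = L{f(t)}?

X(s) = 10*(3*s^2 + 36*s + 83)/(s^2 + 12*s + 61)^3

L{sin(5t)} = 5/(s^2 + 25).
Multiplying by e^(-6t) shifts s → s + 6, so L{e^(-6*t)*sin(5*t)} = 5/((s + 6)^2 + 25).
Then apply L{t^2·g(t)} = (-1)^2 d^2/ds^2[G(s)] with G(s) = 5/((s + 6)^2 + 25):
differentiating 2 times and applying the sign gives 10*(3*s^2 + 36*s + 83)/(s^2 + 12*s + 61)^3.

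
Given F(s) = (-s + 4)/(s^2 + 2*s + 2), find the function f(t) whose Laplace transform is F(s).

f(t) = 5*exp(-t)*sin(t) - exp(-t)*cos(t)

Complete the square in the denominator: s^2 + 2*s + 2 = (s + 1)^2 + 1^2.
Split the numerator to match: -s + 4 = -1·(s + 1) + 5·1.
Invert each term: -1·(s + 1)/((s + 1)^2 + 1) ↔ -e^(-t)cos(t); 5·1/((s + 1)^2 + 1) ↔ 5e^(-t)sin(t).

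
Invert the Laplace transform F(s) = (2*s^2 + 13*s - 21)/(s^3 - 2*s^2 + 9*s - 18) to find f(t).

f(t) = exp(2*t) + 5*sin(3*t) + cos(3*t)

Factor the denominator: s^3 - 2*s^2 + 9*s - 18 = (s - 2)*(s^2 + 9).
Partial fraction decomposition gives [1/(s - 2)] + [s/(s^2 + 9)] + [15/(s^2 + 9)].
Invert each term: 1/(s - 2) ↔ e^(2t); 1·s/(s^2 + 9) ↔ cos(3t); 5·3/(s^2 + 9) ↔ 5sin(3t).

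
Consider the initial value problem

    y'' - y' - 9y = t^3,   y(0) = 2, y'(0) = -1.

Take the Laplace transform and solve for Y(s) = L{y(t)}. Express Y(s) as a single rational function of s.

Take the Laplace transform of both sides.
The derivative rules (L{y''} = s^2 Y - s·y(0) - y'(0) and L{y'} = sY - y(0), with y(0) = 2, y'(0) = -1) turn the left side into (s^2 - s - 9)Y - (2*s - 3).
The right side is L{t^3} = 6/s^4.
So (s^2 - s - 9)Y = 6/s^4 + (2*s - 3).
Divide through and combine into a single rational function.

Y(s) = (2*s^5 - 3*s^4 + 6)/(s^6 - s^5 - 9*s^4)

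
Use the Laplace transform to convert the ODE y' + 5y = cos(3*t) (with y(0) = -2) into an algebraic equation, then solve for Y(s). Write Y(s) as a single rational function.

Laplace-transform each side.
The derivative rules (L{y'} = sY - y(0) = sY - (-2)) turn the left side into (s + 5)Y - (-2).
The right side is L{cos(3*t)} = s/(s^2 + 9).
So (s + 5)Y = s/(s^2 + 9) + (-2).
Solve for Y(s) and write it as one ratio of polynomials.

Y(s) = (-2*s^2 + s - 18)/(s^3 + 5*s^2 + 9*s + 45)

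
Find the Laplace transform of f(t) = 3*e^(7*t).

3/(s - 7)

L{3} = 3/s.
By the first shifting theorem, multiplying by e^(7t) replaces s with s - 7.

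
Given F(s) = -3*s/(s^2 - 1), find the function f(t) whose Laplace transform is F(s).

Since L{cosh(t)} = s/(s^2 - 1), the inverse is cosh(t), scaled by -3.

f(t) = -3*cosh(t)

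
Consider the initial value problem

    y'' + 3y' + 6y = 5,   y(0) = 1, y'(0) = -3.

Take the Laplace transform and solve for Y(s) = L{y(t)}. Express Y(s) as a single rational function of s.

Y(s) = (s^2 + 5)/(s^3 + 3*s^2 + 6*s)

Transform both sides with L{·}.
With L{y''} = s^2 Y - s·y(0) - y'(0) and L{y'} = sY - y(0), with y(0) = 1, y'(0) = -3: the LHS transforms to (s^2 + 3*s + 6)Y - (s).
The right side is L{5} = 5/s.
So (s^2 + 3*s + 6)Y = 5/s + (s).
Solve for Y(s) and write it as one ratio of polynomials.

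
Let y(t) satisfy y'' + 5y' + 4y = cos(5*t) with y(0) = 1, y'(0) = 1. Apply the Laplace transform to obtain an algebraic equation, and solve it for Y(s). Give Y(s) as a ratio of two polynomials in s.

Apply the Laplace transform to the equation.
Using L{y''} = s^2 Y - s·y(0) - y'(0) and L{y'} = sY - y(0), with y(0) = 1, y'(0) = 1, the left side becomes (s^2 + 5*s + 4)Y - (s + 6).
The right side is L{cos(5*t)} = s/(s^2 + 25).
So (s^2 + 5*s + 4)Y = s/(s^2 + 25) + (s + 6).
Solve for Y(s) and write it as one ratio of polynomials.

Y(s) = (s^3 + 6*s^2 + 26*s + 150)/(s^4 + 5*s^3 + 29*s^2 + 125*s + 100)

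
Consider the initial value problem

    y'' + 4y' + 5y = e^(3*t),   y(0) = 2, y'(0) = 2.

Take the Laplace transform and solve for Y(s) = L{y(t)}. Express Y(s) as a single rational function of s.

Y(s) = (2*s^2 + 4*s - 29)/(s^3 + s^2 - 7*s - 15)

Apply the Laplace transform to the equation.
With L{y''} = s^2 Y - s·y(0) - y'(0) and L{y'} = sY - y(0), with y(0) = 2, y'(0) = 2: the LHS transforms to (s^2 + 4*s + 5)Y - (2*s + 10).
The right side is L{e^(3*t)} = 1/(s - 3).
So (s^2 + 4*s + 5)Y = 1/(s - 3) + (2*s + 10).
Isolate Y and clear denominators.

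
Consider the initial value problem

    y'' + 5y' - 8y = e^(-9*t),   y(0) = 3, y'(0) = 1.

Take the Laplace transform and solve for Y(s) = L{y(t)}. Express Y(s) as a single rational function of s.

Y(s) = (3*s^2 + 43*s + 145)/(s^3 + 14*s^2 + 37*s - 72)

Take the Laplace transform of both sides.
Using L{y''} = s^2 Y - s·y(0) - y'(0) and L{y'} = sY - y(0), with y(0) = 3, y'(0) = 1, the left side becomes (s^2 + 5*s - 8)Y - (3*s + 16).
The right side is L{e^(-9*t)} = 1/(s + 9).
So (s^2 + 5*s - 8)Y = 1/(s + 9) + (3*s + 16).
Divide through and combine into a single rational function.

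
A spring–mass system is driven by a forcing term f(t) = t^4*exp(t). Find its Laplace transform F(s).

L{t^4} = 4!/s^5 = 24/s^5.
By the first shifting theorem, multiplying by e^(t) replaces s with s - 1.

F(s) = 24/(s - 1)^5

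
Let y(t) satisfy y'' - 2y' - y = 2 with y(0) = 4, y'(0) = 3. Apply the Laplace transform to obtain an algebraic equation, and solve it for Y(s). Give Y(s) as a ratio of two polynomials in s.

Y(s) = (4*s^2 - 5*s + 2)/(s^3 - 2*s^2 - s)

Take the Laplace transform of both sides.
The derivative rules (L{y''} = s^2 Y - s·y(0) - y'(0) and L{y'} = sY - y(0), with y(0) = 4, y'(0) = 3) turn the left side into (s^2 - 2*s - 1)Y - (4*s - 5).
The right side is L{2} = 2/s.
So (s^2 - 2*s - 1)Y = 2/s + (4*s - 5).
Divide through and combine into a single rational function.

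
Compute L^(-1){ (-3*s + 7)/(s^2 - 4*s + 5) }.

Complete the square in the denominator: s^2 - 4*s + 5 = (s - 2)^2 + 1^2.
Split the numerator to match: -3*s + 7 = -3·(s - 2) + 1·1.
Invert each term: -3·(s - 2)/((s - 2)^2 + 1) ↔ -3e^(2t)cos(t); 1·1/((s - 2)^2 + 1) ↔ e^(2t)sin(t).

exp(2*t)*sin(t) - 3*exp(2*t)*cos(t)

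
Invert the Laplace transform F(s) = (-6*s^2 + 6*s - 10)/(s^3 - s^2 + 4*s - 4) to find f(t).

f(t) = -2*exp(t) + sin(2*t) - 4*cos(2*t)

Factor the denominator: s^3 - s^2 + 4*s - 4 = (s - 1)*(s^2 + 4).
Partial fraction decomposition gives [-2/(s - 1)] + [-4*s/(s^2 + 4)] + [2/(s^2 + 4)].
Invert each term: -2/(s - 1) ↔ -2e^(t); -4·s/(s^2 + 4) ↔ -4cos(2t); 1·2/(s^2 + 4) ↔ sin(2t).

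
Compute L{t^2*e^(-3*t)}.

2/(s + 3)^3

L{e^(-3t)} = 1/(s + 3).
Then apply L{t^2·g(t)} = (-1)^2 d^2/ds^2[G(s)] with G(s) = 1/(s + 3):
differentiating 2 times and applying the sign gives 2/(s + 3)^3.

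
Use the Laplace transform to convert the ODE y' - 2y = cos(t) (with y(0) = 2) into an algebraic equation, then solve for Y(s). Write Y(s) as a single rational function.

Laplace-transform each side.
The derivative rules (L{y'} = sY - y(0) = sY - 2) turn the left side into (s - 2)Y - (2).
The right side is L{cos(t)} = s/(s^2 + 1).
So (s - 2)Y = s/(s^2 + 1) + (2).
Isolate Y and clear denominators.

Y(s) = (2*s^2 + s + 2)/(s^3 - 2*s^2 + s - 2)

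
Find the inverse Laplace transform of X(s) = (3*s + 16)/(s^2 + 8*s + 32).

Complete the square in the denominator: s^2 + 8*s + 32 = (s + 4)^2 + 4^2.
Split the numerator to match: 3*s + 16 = 3·(s + 4) + 1·4.
Invert each term: 3·(s + 4)/((s + 4)^2 + 16) ↔ 3e^(-4t)cos(4t); 1·4/((s + 4)^2 + 16) ↔ e^(-4t)sin(4t).

exp(-4*t)*sin(4*t) + 3*exp(-4*t)*cos(4*t)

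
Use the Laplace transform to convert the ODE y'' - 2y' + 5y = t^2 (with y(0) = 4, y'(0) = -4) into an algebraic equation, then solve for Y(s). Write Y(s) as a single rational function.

Y(s) = (4*s^4 - 12*s^3 + 2)/(s^5 - 2*s^4 + 5*s^3)

Take the Laplace transform of both sides.
With L{y''} = s^2 Y - s·y(0) - y'(0) and L{y'} = sY - y(0), with y(0) = 4, y'(0) = -4: the LHS transforms to (s^2 - 2*s + 5)Y - (4*s - 12).
The right side is L{t^2} = 2/s^3.
So (s^2 - 2*s + 5)Y = 2/s^3 + (4*s - 12).
Isolate Y and clear denominators.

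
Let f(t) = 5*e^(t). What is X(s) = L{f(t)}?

X(s) = 5/(s - 1)

L{5} = 5/s.
By the first shifting theorem, multiplying by e^(t) replaces s with s - 1.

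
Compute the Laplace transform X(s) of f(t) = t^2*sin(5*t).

X(s) = 10*(3*s^2 - 25)/(s^2 + 25)^3

L{sin(5t)} = 5/(s^2 + 25).
Then apply L{t^2·g(t)} = (-1)^2 d^2/ds^2[G(s)] with G(s) = 5/(s^2 + 25):
differentiating 2 times and applying the sign gives 10*(3*s^2 - 25)/(s^2 + 25)^3.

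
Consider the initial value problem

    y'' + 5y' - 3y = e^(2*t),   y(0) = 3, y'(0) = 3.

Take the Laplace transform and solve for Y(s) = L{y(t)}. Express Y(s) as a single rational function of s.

Apply the Laplace transform to the equation.
The derivative rules (L{y''} = s^2 Y - s·y(0) - y'(0) and L{y'} = sY - y(0), with y(0) = 3, y'(0) = 3) turn the left side into (s^2 + 5*s - 3)Y - (3*s + 18).
The right side is L{e^(2*t)} = 1/(s - 2).
So (s^2 + 5*s - 3)Y = 1/(s - 2) + (3*s + 18).
Divide through and combine into a single rational function.

Y(s) = (3*s^2 + 12*s - 35)/(s^3 + 3*s^2 - 13*s + 6)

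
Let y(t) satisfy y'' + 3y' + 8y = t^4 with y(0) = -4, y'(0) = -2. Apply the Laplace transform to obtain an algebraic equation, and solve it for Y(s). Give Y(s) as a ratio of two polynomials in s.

Y(s) = (-4*s^6 - 14*s^5 + 24)/(s^7 + 3*s^6 + 8*s^5)

Take the Laplace transform of both sides.
Using L{y''} = s^2 Y - s·y(0) - y'(0) and L{y'} = sY - y(0), with y(0) = -4, y'(0) = -2, the left side becomes (s^2 + 3*s + 8)Y - (-4*s - 14).
The right side is L{t^4} = 24/s^5.
So (s^2 + 3*s + 8)Y = 24/s^5 + (-4*s - 14).
Solve for Y(s) and write it as one ratio of polynomials.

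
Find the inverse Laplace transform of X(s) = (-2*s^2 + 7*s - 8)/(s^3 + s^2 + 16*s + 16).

Factor the denominator: s^3 + s^2 + 16*s + 16 = (s + 1)*(s^2 + 16).
Partial fraction decomposition gives [-1/(s + 1)] + [-s/(s^2 + 16)] + [8/(s^2 + 16)].
Invert each term: -1/(s + 1) ↔ -e^(-t); -1·s/(s^2 + 16) ↔ -cos(4t); 2·4/(s^2 + 16) ↔ 2sin(4t).

2*sin(4*t) - cos(4*t) - exp(-t)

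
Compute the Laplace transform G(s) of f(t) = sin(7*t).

L{sin(7t)} = 7/(s^2 + 49).

G(s) = 7/(s^2 + 49)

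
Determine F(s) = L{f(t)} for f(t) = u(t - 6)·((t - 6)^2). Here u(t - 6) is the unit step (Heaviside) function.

F(s) = 2*exp(-6*s)/s^3

By the second shifting theorem, L{u(t - c)·g(t - c)} = e^(-cs)·G(s) with c = 6 and G(s) = L{g(t)}.
L{t^2} = 2!/s^3 = 2/s^3.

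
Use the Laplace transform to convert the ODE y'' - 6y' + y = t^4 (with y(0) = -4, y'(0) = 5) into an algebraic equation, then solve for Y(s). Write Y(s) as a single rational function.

Y(s) = (-4*s^6 + 29*s^5 + 24)/(s^7 - 6*s^6 + s^5)

Apply the Laplace transform to the equation.
With L{y''} = s^2 Y - s·y(0) - y'(0) and L{y'} = sY - y(0), with y(0) = -4, y'(0) = 5: the LHS transforms to (s^2 - 6*s + 1)Y - (-4*s + 29).
The right side is L{t^4} = 24/s^5.
So (s^2 - 6*s + 1)Y = 24/s^5 + (-4*s + 29).
Divide through and combine into a single rational function.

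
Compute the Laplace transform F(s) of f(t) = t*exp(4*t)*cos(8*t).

L{cos(8t)} = s/(s^2 + 64).
Multiplying by e^(4t) shifts s → s - 4, so L{exp(4*t)*cos(8*t)} = (s - 4)/((s - 4)^2 + 64).
Then apply L{t·g(t)} = -d/ds[G(s)] with G(s) = (s - 4)/((s - 4)^2 + 64):
differentiating 1 time and applying the sign gives (s - 12)*(s + 4)/(s^2 - 8*s + 80)^2.

F(s) = (s - 12)*(s + 4)/(s^2 - 8*s + 80)^2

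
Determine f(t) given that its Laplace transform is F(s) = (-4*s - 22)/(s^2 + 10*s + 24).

Factor the denominator: s^2 + 10*s + 24 = (s + 4)*(s + 6).
Partial fraction decomposition gives [-1/(s + 6)] + [-3/(s + 4)].
Invert each term: -1/(s + 6) ↔ -e^(-6t); -3/(s + 4) ↔ -3e^(-4t).

f(t) = -3*exp(-4*t) - exp(-6*t)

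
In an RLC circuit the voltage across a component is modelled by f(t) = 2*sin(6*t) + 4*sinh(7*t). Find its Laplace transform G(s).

By linearity of the Laplace transform, transform each term separately.
(4)·[L{sinh(7t)} = 7/(s^2 - 49)]; (2)·[L{sin(6t)} = 6/(s^2 + 36)].

G(s) = 12/(s^2 + 36) + 28/(s^2 - 49)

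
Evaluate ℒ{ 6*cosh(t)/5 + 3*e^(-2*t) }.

6*s/(5*(s^2 - 1)) + 3/(s + 2)

Apply the Laplace transform termwise.
(3)·[L{e^(-2t)} = 1/(s + 2)]; (6/5)·[L{cosh(t)} = s/(s^2 - 1)].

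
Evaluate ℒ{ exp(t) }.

1/(s - 1)

L{e^(t)} = 1/(s - 1).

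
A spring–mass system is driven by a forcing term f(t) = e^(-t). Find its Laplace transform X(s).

L{e^(-t)} = 1/(s + 1).

X(s) = 1/(s + 1)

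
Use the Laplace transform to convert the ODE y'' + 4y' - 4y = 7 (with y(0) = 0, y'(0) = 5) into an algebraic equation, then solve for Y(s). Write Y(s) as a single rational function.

Apply the Laplace transform to the equation.
With L{y''} = s^2 Y - s·y(0) - y'(0) and L{y'} = sY - y(0), with y(0) = 0, y'(0) = 5: the LHS transforms to (s^2 + 4*s - 4)Y - (5).
The right side is L{7} = 7/s.
So (s^2 + 4*s - 4)Y = 7/s + (5).
Divide through and combine into a single rational function.

Y(s) = (5*s + 7)/(s^3 + 4*s^2 - 4*s)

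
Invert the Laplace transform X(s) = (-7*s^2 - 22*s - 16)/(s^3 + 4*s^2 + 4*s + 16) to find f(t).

Factor the denominator: s^3 + 4*s^2 + 4*s + 16 = (s + 4)*(s^2 + 4).
Partial fraction decomposition gives [-2/(s + 4)] + [-5*s/(s^2 + 4)] + [-2/(s^2 + 4)].
Invert each term: -2/(s + 4) ↔ -2e^(-4t); -5·s/(s^2 + 4) ↔ -5cos(2t); -1·2/(s^2 + 4) ↔ -sin(2t).

f(t) = -sin(2*t) - 5*cos(2*t) - 2*exp(-4*t)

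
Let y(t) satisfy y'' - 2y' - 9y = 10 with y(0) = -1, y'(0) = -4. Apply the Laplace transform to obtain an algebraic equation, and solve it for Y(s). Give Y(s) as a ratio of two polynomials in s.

Apply the Laplace transform to the equation.
Using L{y''} = s^2 Y - s·y(0) - y'(0) and L{y'} = sY - y(0), with y(0) = -1, y'(0) = -4, the left side becomes (s^2 - 2*s - 9)Y - (-s - 2).
The right side is L{10} = 10/s.
So (s^2 - 2*s - 9)Y = 10/s + (-s - 2).
Isolate Y and clear denominators.

Y(s) = (-s^2 - 2*s + 10)/(s^3 - 2*s^2 - 9*s)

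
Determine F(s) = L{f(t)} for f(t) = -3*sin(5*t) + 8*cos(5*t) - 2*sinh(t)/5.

F(s) = 8*s/(s^2 + 25) - 15/(s^2 + 25) - 2/(5*(s^2 - 1))

Apply the Laplace transform termwise.
(8)·[L{cos(5t)} = s/(s^2 + 25)]; (-2/5)·[L{sinh(t)} = 1/(s^2 - 1)]; (-3)·[L{sin(5t)} = 5/(s^2 + 25)].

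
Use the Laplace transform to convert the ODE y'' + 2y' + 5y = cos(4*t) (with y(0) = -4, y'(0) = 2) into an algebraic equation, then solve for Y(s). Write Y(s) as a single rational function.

Y(s) = (-4*s^3 - 6*s^2 - 63*s - 96)/(s^4 + 2*s^3 + 21*s^2 + 32*s + 80)

Laplace-transform each side.
With L{y''} = s^2 Y - s·y(0) - y'(0) and L{y'} = sY - y(0), with y(0) = -4, y'(0) = 2: the LHS transforms to (s^2 + 2*s + 5)Y - (-4*s - 6).
The right side is L{cos(4*t)} = s/(s^2 + 16).
So (s^2 + 2*s + 5)Y = s/(s^2 + 16) + (-4*s - 6).
Solve for Y(s) and write it as one ratio of polynomials.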